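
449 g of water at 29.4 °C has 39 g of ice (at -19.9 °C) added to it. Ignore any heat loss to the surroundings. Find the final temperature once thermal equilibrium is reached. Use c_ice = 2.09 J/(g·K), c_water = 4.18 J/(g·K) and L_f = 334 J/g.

T_f ≈ 19.9 °C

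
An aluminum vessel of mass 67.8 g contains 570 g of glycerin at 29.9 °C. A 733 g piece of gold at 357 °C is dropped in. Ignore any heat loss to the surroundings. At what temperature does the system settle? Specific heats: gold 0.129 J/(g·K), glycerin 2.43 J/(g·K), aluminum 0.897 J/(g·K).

T_f ≈ 50.0 °C

Taking heat into each body as positive, Σ m c ΔT = 0:
733×0.129×(T − 357) + 570×2.43×(T − 29.9) + 67.8×0.897×(T − 29.9) = 0
1540.5 T = 76990
T = 76990/1540.5 ≈ 49.98 °C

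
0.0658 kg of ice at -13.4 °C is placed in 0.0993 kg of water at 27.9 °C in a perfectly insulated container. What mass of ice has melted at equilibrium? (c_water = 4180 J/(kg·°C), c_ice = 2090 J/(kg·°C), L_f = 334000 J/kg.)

Heat available from the water dropping to 0 °C: 0.0993×4180×27.9 = 11581 J.
Warming the ice to 0 °C takes 0.0658×2090×13.4 = 1842.8 J, leaving 9737.8 J for melting.
Fully melting the ice requires m_ice L_f = 0.0658×334000 = 21977 J.
9737.8 J < 21977 J, so only part of the ice melts and the system sits at 0 °C.
m_melted×334000 = 9737.8  ⇒  m_melted ≈ 0.02915 kg.

m_melted ≈ 0.0292 kg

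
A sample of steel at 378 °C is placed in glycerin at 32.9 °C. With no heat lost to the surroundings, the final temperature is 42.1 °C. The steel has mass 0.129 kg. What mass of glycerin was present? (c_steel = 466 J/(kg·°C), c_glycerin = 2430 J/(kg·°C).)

|Q_steel| = |Q_glycerin|:
0.129·466·(378 − 42.1) = m·2430·(42.1 − 32.9)
22356 m = 20192  ⇒  m ≈ 0.9032 kg

m ≈ 0.903 kg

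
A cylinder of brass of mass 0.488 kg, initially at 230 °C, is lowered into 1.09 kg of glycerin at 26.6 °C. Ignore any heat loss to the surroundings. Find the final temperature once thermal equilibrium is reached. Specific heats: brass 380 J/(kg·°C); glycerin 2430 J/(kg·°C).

T_f ≈ 39.9 °C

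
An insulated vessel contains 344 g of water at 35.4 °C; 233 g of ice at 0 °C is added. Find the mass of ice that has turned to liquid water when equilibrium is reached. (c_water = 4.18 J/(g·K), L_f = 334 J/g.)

Heat available from the water dropping to 0 °C: 344·4.18·35.4 = 50902 J.
Melting all 233 g of ice would need 233·334 = 77822 J.
Since 50902 < 77822 J, not all the ice melts; equilibrium is at 0 °C.
m_melted·334 = 50902  ⇒  m_melted ≈ 152.4 g.

m_melted ≈ 152 g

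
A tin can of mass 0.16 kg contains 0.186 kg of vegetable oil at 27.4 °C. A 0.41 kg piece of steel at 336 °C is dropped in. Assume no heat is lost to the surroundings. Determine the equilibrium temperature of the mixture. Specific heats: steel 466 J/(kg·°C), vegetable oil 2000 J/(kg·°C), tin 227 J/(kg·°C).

T_f ≈ 125.8 °C

Heat gained plus heat lost sum to zero:
0.41·466·(T − 336) + 0.186·2000·(T − 27.4) + 0.16·227·(T − 27.4) = 0
599.38 T = 75384
T ≈ 125.77 °C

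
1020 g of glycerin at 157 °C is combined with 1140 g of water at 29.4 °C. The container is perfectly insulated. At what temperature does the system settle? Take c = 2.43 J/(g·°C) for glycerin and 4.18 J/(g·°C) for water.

T_f ≈ 73.1 °C

Heat lost by the glycerin equals heat gained by the water:
1020*2.43*(157 − T) = 1140*4.18*(T − 29.4)
2478.6(157 − T) = 4765.2(T − 29.4)
7243.8 T = 529237  ⇒  T ≈ 73.06 °C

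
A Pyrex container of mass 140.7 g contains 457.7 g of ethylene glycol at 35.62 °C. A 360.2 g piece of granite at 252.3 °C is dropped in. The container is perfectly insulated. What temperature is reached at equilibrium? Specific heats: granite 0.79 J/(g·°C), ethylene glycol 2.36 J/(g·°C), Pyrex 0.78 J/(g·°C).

T_f ≈ 77.4 °C

Heat gained plus heat lost sum to zero:
360.2*0.79*(T − 252.3) + 457.7*2.36*(T − 35.62) + 140.7*0.78*(T − 35.62) = 0
284.56(T − 252.3) + 1080.2(T − 35.62) + 109.75(T − 35.62) = 0
(284.56 + 1080.2 + 109.75) T = 284.56*252.3 + 1080.2*35.62 + 109.75*35.62
T = 114179/1474.5 ≈ 77.44 °C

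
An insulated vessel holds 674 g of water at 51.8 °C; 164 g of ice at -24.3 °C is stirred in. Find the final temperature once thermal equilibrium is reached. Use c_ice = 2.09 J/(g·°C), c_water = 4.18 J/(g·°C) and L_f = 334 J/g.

T_f ≈ 23.6 °C

Heat gained plus heat lost sum to zero:
warm ice to 0 °C: 164·2.09·(0 − (-24.3)) = 8329.1
  melt ice: 164·334 = 54776
  warm the meltwater: 685.52 T
  water: 2817.3(T − 51.8)
3502.8 T = 145937 − 63105 = 82832
T ≈ 23.65 °C — above 0 °C, consistent with complete melting.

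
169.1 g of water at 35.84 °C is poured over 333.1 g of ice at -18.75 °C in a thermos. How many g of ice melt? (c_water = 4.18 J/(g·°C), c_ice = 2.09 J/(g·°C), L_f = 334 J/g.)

m_melted ≈ 36.8 g

Heat available from the water dropping to 0 °C: 169.1·4.18·35.84 = 25333 J.
Of that, 333.1·2.09·18.75 = 13053 J goes to bring the ice to 0 °C, leaving 12280 J.
Fully melting the ice requires m_ice L_f = 333.1·334 = 111255 J.
Since 12280 < 111255 J, not all the ice melts; equilibrium is at 0 °C.
m_melt = 12280 / L_f = 36.77 g.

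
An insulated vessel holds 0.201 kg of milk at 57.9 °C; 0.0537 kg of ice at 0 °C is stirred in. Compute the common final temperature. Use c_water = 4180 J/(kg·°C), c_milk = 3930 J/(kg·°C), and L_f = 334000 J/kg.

Energy conservation, ΣQ = 0:
fusion: m_ice L_f = 0.0537·334000 = 17936
  warm the meltwater: 224.47 T
  milk: 789.93(T − 57.9)
1014.4 T = 45737 − 17936 = 27801
T ≈ 27.41 °C (positive, so assuming full melt was valid).

T_f ≈ 27.4 °C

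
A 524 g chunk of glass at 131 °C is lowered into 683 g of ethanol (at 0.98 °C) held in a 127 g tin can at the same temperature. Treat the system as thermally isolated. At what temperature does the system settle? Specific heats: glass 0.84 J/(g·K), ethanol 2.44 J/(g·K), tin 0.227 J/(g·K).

Heat gained plus heat lost sum to zero:
524*0.84*(T − 131) + 683*2.44*(T − 0.98) + 127*0.227*(T − 0.98) = 0
440.16(T − 131) + 1666.5(T − 0.98) + 28.83(T − 0.98) = 0
2135.5 T = 59322
T ≈ 27.78 °C

T_f ≈ 27.8 °C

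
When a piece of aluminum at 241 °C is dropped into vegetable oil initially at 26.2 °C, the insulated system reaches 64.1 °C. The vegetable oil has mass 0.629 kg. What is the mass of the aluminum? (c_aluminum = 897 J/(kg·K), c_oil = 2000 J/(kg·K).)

Heat gained plus heat lost sum to zero:
m×897×(64.1 − 241) + 0.629×2000×(64.1 − 26.2) = 0
-158679 m = -47678
m = -47678/-158679 ≈ 0.3005 kg

m ≈ 0.3 kg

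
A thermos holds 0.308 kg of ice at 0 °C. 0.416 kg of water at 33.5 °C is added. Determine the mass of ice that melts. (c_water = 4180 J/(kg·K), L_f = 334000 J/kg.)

m_melted ≈ 0.174 kg

Heat available from the water dropping to 0 °C: 0.416·4180·33.5 = 58252 J.
To melt every bit of ice: 0.308·334000 = 102872 J.
That's not enough to melt it all — equilibrium is at 0 °C with ice remaining.
m_melt = 58252 / L_f = 0.1744 kg.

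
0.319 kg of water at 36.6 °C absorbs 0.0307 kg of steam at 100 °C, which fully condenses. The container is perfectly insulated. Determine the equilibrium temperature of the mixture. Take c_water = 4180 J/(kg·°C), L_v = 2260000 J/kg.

T_f ≈ 89.6 °C

Setting the total heat transfer to zero:
steam→water at 100 °C releases m L_v = 0.0307·2260000 = 69382; condensate cools 100→T: 0.0307·4180·(T − 100) = 128.33(T − 100); original water: 1333.4(T − 36.6)
1461.7 T = 69382 + 12833 + 48803 = 131018
T ≈ 89.63 °C (< 100 °C, so full condensation is consistent).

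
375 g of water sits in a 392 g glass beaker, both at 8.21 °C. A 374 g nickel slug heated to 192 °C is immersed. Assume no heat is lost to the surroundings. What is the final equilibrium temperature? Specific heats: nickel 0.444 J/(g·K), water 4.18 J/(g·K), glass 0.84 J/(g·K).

T_f ≈ 23.0 °C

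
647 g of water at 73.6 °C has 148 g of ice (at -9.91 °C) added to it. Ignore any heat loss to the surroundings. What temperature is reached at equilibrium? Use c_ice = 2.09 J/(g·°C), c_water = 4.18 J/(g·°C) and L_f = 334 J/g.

T_f ≈ 44.1 °C

Taking heat into each body as positive, Σ m c ΔT = 0:
ice -9.91→0 °C: 148·2.09·9.91 = 3065.4; latent heat to melt: 148·334 = 49432; warm the meltwater: 618.64 T; water: 2704.5(T − 73.6)
3323.1 T = 199048 − 52497 = 146551
T ≈ 44.10 °C. Since T > 0 °C, the all-ice-melts assumption holds.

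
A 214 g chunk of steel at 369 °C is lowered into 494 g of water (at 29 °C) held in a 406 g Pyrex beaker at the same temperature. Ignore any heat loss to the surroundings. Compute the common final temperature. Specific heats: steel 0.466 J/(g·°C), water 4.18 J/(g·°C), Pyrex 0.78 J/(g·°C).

Let T be the final temperature. ΣQ_i = 0:
214*0.466*(T − 369) + 494*4.18*(T − 29) + 406*0.78*(T − 29) = 0
99.72(T − 369) + 2064.9(T − 29) + 316.68(T − 29) = 0
(99.72 + 2064.9 + 316.68) T = 99.72*369 + 2064.9*29 + 316.68*29
T = 105865 / 2481.3 = 42.7 °C

T_f ≈ 42.7 °C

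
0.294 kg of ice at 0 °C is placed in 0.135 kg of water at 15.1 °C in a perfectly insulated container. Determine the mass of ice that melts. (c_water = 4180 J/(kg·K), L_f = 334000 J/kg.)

m_melted ≈ 0.0255 kg

Cooling the water to 0 °C releases 0.135×4180×15.1 = 8520.9 J.
To melt every bit of ice: 0.294×334000 = 98196 J.
That's not enough to melt it all — equilibrium is at 0 °C with ice remaining.
m_melted×334000 = 8520.9  ⇒  m_melted ≈ 0.02551 kg.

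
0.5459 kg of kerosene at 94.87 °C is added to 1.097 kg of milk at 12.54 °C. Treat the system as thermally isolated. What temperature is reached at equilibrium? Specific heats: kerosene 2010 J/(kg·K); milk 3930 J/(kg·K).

Conservation of energy gives ΣQ = 0:
0.5459*2010*(T − 94.87) + 1.097*3930*(T − 12.54) = 0
1097.3(T − 94.87) + 4311.2(T − 12.54) = 0
5408.5 T = 158160
T = 158160/5408.5 ≈ 29.24 °C

T_f ≈ 29.2 °C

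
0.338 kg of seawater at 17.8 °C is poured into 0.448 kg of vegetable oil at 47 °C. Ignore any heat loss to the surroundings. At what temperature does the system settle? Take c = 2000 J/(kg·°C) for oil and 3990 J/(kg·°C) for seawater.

With ΣQ=0 the equilibrium temperature is the m·c-weighted mean:
T_f = (896×47 + 1348.6×17.8) / (896 + 1348.6)
    = 66117 / 2244.6 ≈ 29.46 °C

T_f ≈ 29.5 °C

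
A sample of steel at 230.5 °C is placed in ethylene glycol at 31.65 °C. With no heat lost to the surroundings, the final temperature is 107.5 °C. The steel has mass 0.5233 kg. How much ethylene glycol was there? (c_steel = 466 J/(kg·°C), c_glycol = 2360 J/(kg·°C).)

m ≈ 0.168 kg

Net heat exchanged in the isolated system is zero:
0.5233·466·(107.5 − 230.5) + m·2360·(107.5 − 31.65) = 0
179006 m = 29995
m = 29995/179006 ≈ 0.1676 kg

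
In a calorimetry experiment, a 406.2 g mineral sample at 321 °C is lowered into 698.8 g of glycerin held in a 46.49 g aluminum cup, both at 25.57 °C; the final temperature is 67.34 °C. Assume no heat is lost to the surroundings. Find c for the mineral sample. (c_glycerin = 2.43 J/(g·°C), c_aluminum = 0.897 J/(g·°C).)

c ≈ 0.705 J/(g·°C)

Heat gained plus heat lost sum to zero:
406.2×c×(67.34 − 321) + 698.8×2.43×(67.34 − 25.57) + 46.49×0.897×(67.34 − 25.57) = 0
-103037 c = -72671
c = -72671/-103037 ≈ 0.7053 J/(g·°C)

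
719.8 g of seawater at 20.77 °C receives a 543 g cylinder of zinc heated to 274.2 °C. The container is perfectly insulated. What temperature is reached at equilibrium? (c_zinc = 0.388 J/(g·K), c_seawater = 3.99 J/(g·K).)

T_f ≈ 38.1 °C

Setting the total heat transfer to zero:
543*0.388*(T − 274.2) + 719.8*3.99*(T − 20.77) = 0
(210.68 + 2872) T = 210.68*274.2 + 2872*20.77
T = 117421/3082.7 ≈ 38.09 °C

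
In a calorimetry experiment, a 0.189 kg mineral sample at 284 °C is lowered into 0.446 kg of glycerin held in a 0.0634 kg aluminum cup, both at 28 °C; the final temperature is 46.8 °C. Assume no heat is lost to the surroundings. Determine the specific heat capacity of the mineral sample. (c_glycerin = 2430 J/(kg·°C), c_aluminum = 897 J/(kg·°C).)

c ≈ 478 J/(kg·°C)

Setting the total heat transfer to zero:
0.189·c·(46.8 − 284) + 0.446·2430·(46.8 − 28) + 0.0634·897·(46.8 − 28) = 0
-44.83 c = -21444
c = -21444/-44.83 ≈ 478.3 J/(kg·°C)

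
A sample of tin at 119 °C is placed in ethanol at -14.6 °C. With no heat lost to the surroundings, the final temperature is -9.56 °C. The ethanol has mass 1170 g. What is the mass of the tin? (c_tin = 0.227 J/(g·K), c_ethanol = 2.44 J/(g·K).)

m ≈ 493 g

Heat lost by the tin = heat gained by the ethanol:
m·0.227·(119 − -9.56) = 1170·2.44·(-9.56 − (-14.6))
29.18 m = 14388  ⇒  m ≈ 493 g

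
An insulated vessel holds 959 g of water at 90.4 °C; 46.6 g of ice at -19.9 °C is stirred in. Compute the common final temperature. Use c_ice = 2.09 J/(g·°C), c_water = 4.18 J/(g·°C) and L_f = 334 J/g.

Sum of m c ΔT and latent-heat terms is zero:
ice -19.9→0 °C: 46.6×2.09×19.9 = 1938.1
  melt ice: 46.6×334 = 15564
  meltwater 0→T: 46.6×4.18×T = 194.79 T
  water: 4008.6(T − 90.4)
4203.4 T = 362379 − 17503 = 344877
T ≈ 82.05 °C. Since T > 0 °C, the all-ice-melts assumption holds.

T_f ≈ 82.0 °C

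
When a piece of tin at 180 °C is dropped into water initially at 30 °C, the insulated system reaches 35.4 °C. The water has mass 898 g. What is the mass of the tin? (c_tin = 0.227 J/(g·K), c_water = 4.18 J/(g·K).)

m ≈ 618 g

Heat lost by the tin = heat gained by the water:
m·0.227·(180 − 35.4) = 898·4.18·(35.4 − 30)
32.82 m = 20270  ⇒  m ≈ 617.5 g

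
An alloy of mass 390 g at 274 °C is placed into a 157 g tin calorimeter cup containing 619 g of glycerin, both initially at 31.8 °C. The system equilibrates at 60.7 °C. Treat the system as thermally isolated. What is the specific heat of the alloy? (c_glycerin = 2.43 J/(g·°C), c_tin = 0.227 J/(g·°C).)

Conservation of energy gives ΣQ = 0:
390×c×(60.7 − 274) + 619×2.43×(60.7 − 31.8) + 157×0.227×(60.7 − 31.8) = 0
-83187 c = -44500
c = -44500/-83187 ≈ 0.5349 J/(g·°C)

c ≈ 0.535 J/(g·°C)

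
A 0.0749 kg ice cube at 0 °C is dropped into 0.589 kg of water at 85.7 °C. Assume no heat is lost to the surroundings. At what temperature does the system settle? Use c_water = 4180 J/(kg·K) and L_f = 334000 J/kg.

T_f ≈ 67.0 °C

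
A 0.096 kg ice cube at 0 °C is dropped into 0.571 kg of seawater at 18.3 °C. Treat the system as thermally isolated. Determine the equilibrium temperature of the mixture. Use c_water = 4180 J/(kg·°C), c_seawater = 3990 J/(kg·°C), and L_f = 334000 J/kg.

T_f ≈ 3.6 °C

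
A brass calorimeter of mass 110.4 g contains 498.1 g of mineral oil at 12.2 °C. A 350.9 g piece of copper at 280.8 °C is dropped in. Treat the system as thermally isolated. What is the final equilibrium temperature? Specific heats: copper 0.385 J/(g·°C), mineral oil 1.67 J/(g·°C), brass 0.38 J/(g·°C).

T_f ≈ 48.2 °C

T_f is the heat-capacity-weighted average of the initial temperatures:
T_f = (135.1×280.8 + 831.83×12.2 + 41.95×12.2) / (135.1 + 831.83 + 41.95)
    = 48595 / 1008.9 ≈ 48.17 °C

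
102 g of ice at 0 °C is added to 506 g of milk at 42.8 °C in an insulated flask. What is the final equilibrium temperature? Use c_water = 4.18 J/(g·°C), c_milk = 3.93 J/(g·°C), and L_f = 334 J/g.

T_f ≈ 21.1 °C

Sum of m c ΔT and latent-heat terms is zero:
fusion: m_ice L_f = 102×334 = 34068; meltwater 0→T: 102×4.18×T = 426.36 T; milk: 1988.6(T − 42.8)
2414.9 T = 85111 − 34068 = 51043
T ≈ 21.14 °C (positive, so assuming full melt was valid).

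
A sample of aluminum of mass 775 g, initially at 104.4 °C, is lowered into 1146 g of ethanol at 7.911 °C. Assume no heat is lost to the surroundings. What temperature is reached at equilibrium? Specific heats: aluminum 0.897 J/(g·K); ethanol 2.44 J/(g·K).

T_f ≈ 27.1 °C

T_f is the heat-capacity-weighted average of the initial temperatures:
T_f = (695.18·104.4 + 2796.2·7.911) / (695.18 + 2796.2)
    = 94697 / 3491.4 ≈ 27.12 °C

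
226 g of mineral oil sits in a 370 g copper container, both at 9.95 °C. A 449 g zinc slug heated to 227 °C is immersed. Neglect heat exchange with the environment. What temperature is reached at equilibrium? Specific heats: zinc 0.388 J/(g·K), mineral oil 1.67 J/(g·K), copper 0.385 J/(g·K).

T_f ≈ 64.4 °C

Let T be the final temperature. ΣQ_i = 0:
449·0.388·(T − 227) + 226·1.67·(T − 9.95) + 370·0.385·(T − 9.95) = 0
174.21(T − 227) + 377.42(T − 9.95) + 142.45(T − 9.95) = 0
(174.21 + 377.42 + 142.45) T = 174.21·227 + 377.42·9.95 + 142.45·9.95
T ≈ 64.43 °C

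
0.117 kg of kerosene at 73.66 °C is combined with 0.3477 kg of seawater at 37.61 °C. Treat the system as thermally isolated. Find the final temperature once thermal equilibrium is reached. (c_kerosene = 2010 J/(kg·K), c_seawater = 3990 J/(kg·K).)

T_f ≈ 42.8 °C

T_f is the heat-capacity-weighted average of the initial temperatures:
T_f = (235.17×73.66 + 1387.3×37.61) / (235.17 + 1387.3)
    = 69500 / 1622.5 ≈ 42.84 °C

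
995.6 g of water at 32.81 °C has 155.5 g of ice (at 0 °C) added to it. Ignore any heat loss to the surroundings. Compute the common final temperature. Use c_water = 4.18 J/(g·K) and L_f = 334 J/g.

T_f ≈ 17.6 °C

Heat gained plus heat lost sum to zero:
fusion: m_ice L_f = 155.5·334 = 51937; warm the meltwater: 649.99 T; water cools: 995.6·4.18·(T − 32.81) = 4161.6(T − 32.81)
4811.6 T = 136542 − 51937 = 84605
T ≈ 17.58 °C — above 0 °C, consistent with complete melting.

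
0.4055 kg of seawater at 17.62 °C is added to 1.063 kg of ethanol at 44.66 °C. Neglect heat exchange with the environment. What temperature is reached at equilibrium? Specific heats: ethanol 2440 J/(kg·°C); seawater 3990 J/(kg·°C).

T_f is the heat-capacity-weighted average of the initial temperatures:
T_f = (2593.7×44.66 + 1617.9×17.62) / (2593.7 + 1617.9)
    = 144344 / 4211.7 ≈ 34.27 °C

T_f ≈ 34.3 °C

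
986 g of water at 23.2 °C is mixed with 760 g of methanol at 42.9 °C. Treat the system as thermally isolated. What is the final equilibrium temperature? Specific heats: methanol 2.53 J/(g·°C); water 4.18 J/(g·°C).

Setting the total heat transfer to zero:
760·2.53·(T − 42.9) + 986·4.18·(T − 23.2) = 0
6044.3 T = 178106
T = 178106/6044.3 ≈ 29.47 °C

T_f ≈ 29.5 °C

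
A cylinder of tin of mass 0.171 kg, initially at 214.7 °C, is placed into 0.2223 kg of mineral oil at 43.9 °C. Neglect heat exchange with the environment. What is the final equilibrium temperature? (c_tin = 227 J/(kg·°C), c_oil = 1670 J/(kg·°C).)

T_f ≈ 60.1 °C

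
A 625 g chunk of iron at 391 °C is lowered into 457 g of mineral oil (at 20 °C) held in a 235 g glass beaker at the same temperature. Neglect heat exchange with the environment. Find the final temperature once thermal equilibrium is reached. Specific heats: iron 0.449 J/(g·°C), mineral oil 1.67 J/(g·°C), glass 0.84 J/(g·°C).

Conservation of energy gives ΣQ = 0:
625*0.449*(T − 391) + 457*1.67*(T − 20) + 235*0.84*(T − 20) = 0
(280.62 + 763.19 + 197.4) T = 280.62*391 + 763.19*20 + 197.4*20
T = 128936/1241.2 ≈ 103.88 °C

T_f ≈ 103.9 °C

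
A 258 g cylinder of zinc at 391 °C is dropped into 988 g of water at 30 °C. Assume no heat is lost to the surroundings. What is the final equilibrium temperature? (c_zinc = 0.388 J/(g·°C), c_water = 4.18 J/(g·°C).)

Set heat shed by the hot body equal to heat absorbed by the cold body:
258×0.388×(391 − T) = 988×4.18×(T − 30)
100.1(391 − T) = 4129.8(T − 30)
4229.9 T = 163036  ⇒  T ≈ 38.54 °C

T_f ≈ 38.5 °C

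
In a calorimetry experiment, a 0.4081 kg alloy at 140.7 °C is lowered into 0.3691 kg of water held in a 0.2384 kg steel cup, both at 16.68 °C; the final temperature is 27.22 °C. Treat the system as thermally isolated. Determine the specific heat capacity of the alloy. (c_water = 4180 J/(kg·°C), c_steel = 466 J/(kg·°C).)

Taking heat into each body as positive, Σ m c ΔT = 0:
0.4081·c·(27.22 − 140.7) + 0.3691·4180·(27.22 − 16.68) + 0.2384·466·(27.22 − 16.68) = 0
-46.31 c = -17432
c = -17432/-46.31 ≈ 376.4 J/(kg·°C)

c ≈ 376 J/(kg·°C)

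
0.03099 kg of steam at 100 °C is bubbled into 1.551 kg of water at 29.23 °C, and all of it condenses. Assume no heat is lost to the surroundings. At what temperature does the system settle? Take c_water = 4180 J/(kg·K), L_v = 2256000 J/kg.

T_f ≈ 41.2 °C

Setting the total heat transfer to zero:
latent heat released on condensation: 0.03099·2256000 = 69913; condensed water 100 °C→T: 129.54(T − 100); original water: 6483.2(T − 29.23)
6612.7 T = 69913 + 12954 + 189503 = 272371
T ≈ 41.19 °C — below 100 °C, confirming all the steam condensed.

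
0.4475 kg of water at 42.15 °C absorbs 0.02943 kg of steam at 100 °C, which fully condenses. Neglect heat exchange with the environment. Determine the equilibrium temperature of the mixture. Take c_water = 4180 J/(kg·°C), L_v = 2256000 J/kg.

T_f ≈ 79.0 °C

Energy balance with sensible and latent terms:
steam→water at 100 °C releases m L_v = 0.02943×2256000 = 66394; condensate cools 100→T: 0.02943×4180×(T − 100) = 123.02(T − 100); water warms: 0.4475×4180×(T − 42.15) = 1870.5(T − 42.15)
1993.6 T = 66394 + 12302 + 78844 = 157540
T ≈ 79.02 °C — below 100 °C, confirming all the steam condensed.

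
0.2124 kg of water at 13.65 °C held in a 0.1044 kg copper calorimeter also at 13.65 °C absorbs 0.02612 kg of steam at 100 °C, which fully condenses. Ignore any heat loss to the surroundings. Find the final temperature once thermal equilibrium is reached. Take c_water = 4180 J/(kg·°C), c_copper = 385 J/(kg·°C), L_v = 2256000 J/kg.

Let T be the final temperature. ΣQ_i = 0:
condense steam: −0.02612×2256000 = −58927
  condensed water 100 °C→T: 109.18(T − 100)
  water warms: 0.2124×4180×(T − 13.65) = 887.83(T − 13.65)
  cup: 40.19(T − 13.65)
1037.2 T = 58927 + 10918 + 12668 = 82512
T ≈ 79.55 °C, under the boiling point, so the assumption holds.

T_f ≈ 79.6 °C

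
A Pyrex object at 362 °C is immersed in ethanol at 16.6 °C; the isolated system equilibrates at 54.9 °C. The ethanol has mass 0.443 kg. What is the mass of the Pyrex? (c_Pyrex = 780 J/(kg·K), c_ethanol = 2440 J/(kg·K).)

m ≈ 0.173 kg

Heat lost by the Pyrex = heat gained by the ethanol:
m·780·(362 − 54.9) = 0.443·2440·(54.9 − 16.6)
239538 m = 41399  ⇒  m ≈ 0.1728 kg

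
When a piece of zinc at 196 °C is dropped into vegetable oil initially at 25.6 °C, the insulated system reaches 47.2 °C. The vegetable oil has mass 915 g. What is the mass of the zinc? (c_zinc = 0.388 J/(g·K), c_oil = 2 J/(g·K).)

m ≈ 685 g

Heat lost by the zinc = heat gained by the oil:
m×0.388×(196 − 47.2) = 915×2×(47.2 − 25.6)
57.73 m = 39528  ⇒  m ≈ 684.7 g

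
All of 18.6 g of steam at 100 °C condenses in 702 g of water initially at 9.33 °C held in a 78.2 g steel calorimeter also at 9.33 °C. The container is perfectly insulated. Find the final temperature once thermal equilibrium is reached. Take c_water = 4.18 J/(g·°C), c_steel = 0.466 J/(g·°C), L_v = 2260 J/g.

Setting the total heat transfer to zero:
condense steam: −18.6·2260 = −42036; condensate cools 100→T: 18.6·4.18·(T − 100) = 77.75(T − 100); water warms: 702·4.18·(T − 9.33) = 2934.4(T − 9.33); steel cup: 78.2·0.466·(T − 9.33) = 36.44(T − 9.33)
3048.5 T = 42036 + 7774.8 + 27718 = 77528
T ≈ 25.43 °C, under the boiling point, so the assumption holds.

T_f ≈ 25.4 °C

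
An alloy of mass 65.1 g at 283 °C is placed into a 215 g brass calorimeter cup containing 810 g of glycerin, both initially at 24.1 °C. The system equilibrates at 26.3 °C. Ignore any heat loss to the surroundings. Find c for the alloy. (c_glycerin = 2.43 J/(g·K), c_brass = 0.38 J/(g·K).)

c ≈ 0.27 J/(g·K)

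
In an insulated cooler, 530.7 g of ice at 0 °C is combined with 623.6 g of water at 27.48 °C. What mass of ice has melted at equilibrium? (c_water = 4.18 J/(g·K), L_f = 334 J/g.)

Water can give up m c ΔT = 623.6×4.18×27.48 = 71631 J before reaching 0 °C.
Fully melting the ice requires m_ice L_f = 530.7×334 = 177254 J.
Since 71631 < 177254 J, not all the ice melts; equilibrium is at 0 °C.
m_melt = 71631 / L_f = 214.5 g.

m_melted ≈ 214 g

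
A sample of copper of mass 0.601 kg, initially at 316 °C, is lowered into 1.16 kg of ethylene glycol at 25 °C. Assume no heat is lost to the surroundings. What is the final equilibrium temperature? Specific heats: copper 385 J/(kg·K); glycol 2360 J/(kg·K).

T_f ≈ 47.7 °C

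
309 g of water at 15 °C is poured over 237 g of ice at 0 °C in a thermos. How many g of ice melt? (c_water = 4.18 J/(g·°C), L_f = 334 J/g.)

m_melted ≈ 58 g

Water can give up m c ΔT = 309·4.18·15 = 19374 J before reaching 0 °C.
Fully melting the ice requires m_ice L_f = 237·334 = 79158 J.
Since 19374 < 79158 J, not all the ice melts; equilibrium is at 0 °C.
m_melt = 19374 / L_f = 58.01 g.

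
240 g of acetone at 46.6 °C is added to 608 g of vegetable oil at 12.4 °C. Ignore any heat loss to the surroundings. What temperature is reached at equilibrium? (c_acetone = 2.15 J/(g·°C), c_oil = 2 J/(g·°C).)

T_f is the heat-capacity-weighted average of the initial temperatures:
T_f = (516·46.6 + 1216·12.4) / (516 + 1216)
    = 39124 / 1732 ≈ 22.59 °C

T_f ≈ 22.6 °C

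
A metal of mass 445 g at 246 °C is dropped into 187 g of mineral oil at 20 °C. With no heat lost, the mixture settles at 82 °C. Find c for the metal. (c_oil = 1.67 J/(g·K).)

m_s c (T_s − T_f) = m_oil c_oil (T_f − T_0):
445×c×(246 − 82) = 187×1.67×(82 − 20)
72980 c = 19362  ⇒  c ≈ 0.2653 J/(g·K)

c ≈ 0.265 J/(g·K)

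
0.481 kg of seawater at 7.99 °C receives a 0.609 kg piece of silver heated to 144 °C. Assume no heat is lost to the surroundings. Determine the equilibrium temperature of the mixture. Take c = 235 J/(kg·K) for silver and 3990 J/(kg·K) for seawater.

T_f ≈ 17.4 °C

|Q_silver| = |Q_seawater|:
0.609*235*(144 − T) = 0.481*3990*(T − 7.99)
143.12(144 − T) = 1919.2(T − 7.99)
2062.3 T = 35943  ⇒  T ≈ 17.43 °C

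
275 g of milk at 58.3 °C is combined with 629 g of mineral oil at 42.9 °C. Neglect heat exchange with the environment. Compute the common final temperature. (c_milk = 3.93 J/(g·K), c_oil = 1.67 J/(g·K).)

Set heat shed by the hot body equal to heat absorbed by the cold body:
275*3.93*(58.3 − T) = 629*1.67*(T − 42.9)
1080.8(58.3 − T) = 1050.4(T − 42.9)
2131.2 T = 108071  ⇒  T ≈ 50.71 °C

T_f ≈ 50.7 °C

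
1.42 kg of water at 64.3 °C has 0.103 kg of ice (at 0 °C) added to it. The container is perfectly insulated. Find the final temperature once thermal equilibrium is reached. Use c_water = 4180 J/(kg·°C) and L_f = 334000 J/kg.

T_f ≈ 54.5 °C

Net heat exchanged in the isolated system is zero:
melt ice: 0.103·334000 = 34402; warm the meltwater: 430.54 T; water: 5935.6(T − 64.3)
6366.1 T = 381659 − 34402 = 347257
T ≈ 54.55 °C (positive, so assuming full melt was valid).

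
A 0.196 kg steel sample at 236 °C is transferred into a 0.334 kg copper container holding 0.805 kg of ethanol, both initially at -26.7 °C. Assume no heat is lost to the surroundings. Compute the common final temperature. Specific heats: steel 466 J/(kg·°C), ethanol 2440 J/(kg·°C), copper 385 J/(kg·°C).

T_f is the heat-capacity-weighted average of the initial temperatures:
T_f = (91.34×236 + 1964.2×(-26.7) + 128.59×(-26.7)) / (91.34 + 1964.2 + 128.59)
    = -34322 / 2184.1 ≈ -15.71 °C

T_f ≈ -15.7 °C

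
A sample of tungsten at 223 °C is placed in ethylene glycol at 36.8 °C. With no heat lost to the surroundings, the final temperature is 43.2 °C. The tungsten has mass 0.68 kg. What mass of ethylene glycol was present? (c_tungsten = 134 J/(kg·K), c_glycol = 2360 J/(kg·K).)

|Q_tungsten| = |Q_glycol|:
0.68×134×(223 − 43.2) = m×2360×(43.2 − 36.8)
15104 m = 16383  ⇒  m ≈ 1.085 kg

m ≈ 1.08 kg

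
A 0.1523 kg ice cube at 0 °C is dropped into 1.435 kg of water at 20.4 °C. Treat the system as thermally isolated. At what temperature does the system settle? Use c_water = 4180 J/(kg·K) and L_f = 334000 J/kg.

Sum of m c ΔT and latent-heat terms is zero:
fusion: m_ice L_f = 0.1523·334000 = 50868; warm the meltwater: 636.61 T; water: 5998.3(T − 20.4)
6634.9 T = 122365 − 50868 = 71497
T ≈ 10.78 °C (positive, so assuming full melt was valid).

T_f ≈ 10.8 °C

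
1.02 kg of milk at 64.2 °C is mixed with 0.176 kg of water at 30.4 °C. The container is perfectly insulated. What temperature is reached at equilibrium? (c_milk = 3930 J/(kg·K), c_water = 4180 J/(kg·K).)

Energy conservation, ΣQ = 0:
1.02*3930*(T − 64.2) + 0.176*4180*(T − 30.4) = 0
(4008.6 + 735.68) T = 4008.6*64.2 + 735.68*30.4
T = 279717 / 4744.3 = 59 °C

T_f ≈ 59.0 °C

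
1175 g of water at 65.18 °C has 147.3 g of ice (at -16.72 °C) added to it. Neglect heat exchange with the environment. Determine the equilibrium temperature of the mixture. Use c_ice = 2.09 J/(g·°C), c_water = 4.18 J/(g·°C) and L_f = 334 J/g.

T_f ≈ 48.1 °C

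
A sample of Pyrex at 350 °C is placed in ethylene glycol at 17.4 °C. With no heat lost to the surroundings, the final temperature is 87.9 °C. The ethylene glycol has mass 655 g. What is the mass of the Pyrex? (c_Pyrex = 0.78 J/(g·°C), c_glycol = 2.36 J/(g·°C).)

m ≈ 533 g

|Q_Pyrex| = |Q_glycol|:
m·0.78·(350 − 87.9) = 655·2.36·(87.9 − 17.4)
204.44 m = 108979  ⇒  m ≈ 533.1 g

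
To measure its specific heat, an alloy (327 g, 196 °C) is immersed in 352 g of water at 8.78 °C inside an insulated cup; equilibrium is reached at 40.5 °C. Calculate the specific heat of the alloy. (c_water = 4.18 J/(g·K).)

c ≈ 0.918 J/(g·K)

Energy conservation, ΣQ = 0:
327·c·(40.5 − 196) + 352·4.18·(40.5 − 8.78) = 0
-50848 c = -46672
c = -46672/-50848 ≈ 0.9179 J/(g·K)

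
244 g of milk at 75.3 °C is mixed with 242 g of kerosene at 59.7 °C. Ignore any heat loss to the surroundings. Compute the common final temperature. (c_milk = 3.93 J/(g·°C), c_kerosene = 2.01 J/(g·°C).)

T_f ≈ 70.0 °C

Heat gained plus heat lost sum to zero:
244×3.93×(T − 75.3) + 242×2.01×(T − 59.7) = 0
958.92(T − 75.3) + 486.42(T − 59.7) = 0
(958.92 + 486.42) T = 958.92×75.3 + 486.42×59.7
T = 101246 / 1445.3 = 70 °C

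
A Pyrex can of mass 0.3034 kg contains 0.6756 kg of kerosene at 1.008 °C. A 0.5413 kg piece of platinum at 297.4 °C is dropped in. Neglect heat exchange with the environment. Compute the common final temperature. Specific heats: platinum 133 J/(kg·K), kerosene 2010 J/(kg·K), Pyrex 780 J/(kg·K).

Conservation of energy gives ΣQ = 0:
0.5413*133*(T − 297.4) + 0.6756*2010*(T − 1.008) + 0.3034*780*(T − 1.008) = 0
(71.99 + 1358 + 236.65) T = 71.99*297.4 + 1358*1.008 + 236.65*1.008
T = 23018/1666.6 ≈ 13.81 °C

T_f ≈ 13.8 °C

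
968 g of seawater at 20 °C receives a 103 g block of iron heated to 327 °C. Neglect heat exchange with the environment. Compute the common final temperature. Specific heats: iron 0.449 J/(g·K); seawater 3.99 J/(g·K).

T_f ≈ 23.6 °C

With ΣQ=0 the equilibrium temperature is the m·c-weighted mean:
T_f = (46.25×327 + 3862.3×20) / (46.25 + 3862.3)
    = 92369 / 3908.6 ≈ 23.63 °C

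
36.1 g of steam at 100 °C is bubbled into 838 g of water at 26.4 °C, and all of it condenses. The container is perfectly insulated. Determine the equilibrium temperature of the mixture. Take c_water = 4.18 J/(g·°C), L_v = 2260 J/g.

Conservation of energy gives ΣQ = 0:
steam→water at 100 °C releases m L_v = 36.1·2260 = 81586
  condensed water 100 °C→T: 150.9(T − 100)
  water warms: 838·4.18·(T − 26.4) = 3502.8(T − 26.4)
3653.7 T = 81586 + 15090 + 92475 = 189151
T ≈ 51.77 °C, under the boiling point, so the assumption holds.

T_f ≈ 51.8 °C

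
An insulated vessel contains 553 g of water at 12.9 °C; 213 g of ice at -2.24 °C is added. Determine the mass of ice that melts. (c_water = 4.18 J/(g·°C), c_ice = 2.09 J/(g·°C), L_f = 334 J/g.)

Cooling the water to 0 °C releases 553·4.18·12.9 = 29819 J.
Of that, 213·2.09·2.24 = 997.18 J goes to bring the ice to 0 °C, leaving 28822 J.
Melting all 213 g of ice would need 213·334 = 71142 J.
Since 28822 < 71142 J, not all the ice melts; equilibrium is at 0 °C.
m_melted·334 = 28822  ⇒  m_melted ≈ 86.29 g.

m_melted ≈ 86.3 g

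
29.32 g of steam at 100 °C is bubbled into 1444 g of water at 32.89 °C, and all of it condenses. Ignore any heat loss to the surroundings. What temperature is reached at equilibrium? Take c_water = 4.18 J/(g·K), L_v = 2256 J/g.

Heat gained plus heat lost sum to zero:
steam→water at 100 °C releases m L_v = 29.32·2256 = 66146; condensate cools 100→T: 29.32·4.18·(T − 100) = 122.56(T − 100); original water: 6035.9(T − 32.89)
6158.5 T = 66146 + 12256 + 198521 = 276923
T ≈ 44.97 °C, under the boiling point, so the assumption holds.

T_f ≈ 45.0 °C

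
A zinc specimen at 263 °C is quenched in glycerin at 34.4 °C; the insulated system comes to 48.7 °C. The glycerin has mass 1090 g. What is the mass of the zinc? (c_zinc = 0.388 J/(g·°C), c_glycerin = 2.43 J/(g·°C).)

Heat lost by the zinc = heat gained by the glycerin:
m·0.388·(263 − 48.7) = 1090·2.43·(48.7 − 34.4)
83.15 m = 37876  ⇒  m ≈ 455.5 g

m ≈ 456 g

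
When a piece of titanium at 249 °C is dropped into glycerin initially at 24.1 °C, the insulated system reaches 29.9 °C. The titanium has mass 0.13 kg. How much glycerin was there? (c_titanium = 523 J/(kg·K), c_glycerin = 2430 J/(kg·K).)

|Q_titanium| = |Q_glycerin|:
0.13×523×(249 − 29.9) = m×2430×(29.9 − 24.1)
14094 m = 14897  ⇒  m ≈ 1.057 kg

m ≈ 1.06 kg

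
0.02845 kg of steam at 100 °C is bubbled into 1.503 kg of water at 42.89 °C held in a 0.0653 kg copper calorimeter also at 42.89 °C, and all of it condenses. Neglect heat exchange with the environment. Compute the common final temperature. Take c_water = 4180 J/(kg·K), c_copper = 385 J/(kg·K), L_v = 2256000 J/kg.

Taking heat into each body as positive, Σ m c ΔT = 0:
latent heat released on condensation: 0.02845×2256000 = 64183
  condensate cools 100→T: 0.02845×4180×(T − 100) = 118.92(T − 100)
  water warms: 1.503×4180×(T − 42.89) = 6282.5(T − 42.89)
  cup: 25.14(T − 42.89)
6426.6 T = 64183 + 11892 + 270536 = 346612
T ≈ 53.93 °C, under the boiling point, so the assumption holds.

T_f ≈ 53.9 °C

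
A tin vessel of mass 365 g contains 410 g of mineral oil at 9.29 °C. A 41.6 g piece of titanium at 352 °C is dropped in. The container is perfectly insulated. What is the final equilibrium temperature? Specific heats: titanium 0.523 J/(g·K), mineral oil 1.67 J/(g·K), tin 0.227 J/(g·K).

T_f ≈ 18.7 °C

Setting the total heat transfer to zero:
41.6×0.523×(T − 352) + 410×1.67×(T − 9.29) + 365×0.227×(T − 9.29) = 0
21.76(T − 352) + 684.7(T − 9.29) + 82.86(T − 9.29) = 0
789.31 T = 14789
T ≈ 18.74 °C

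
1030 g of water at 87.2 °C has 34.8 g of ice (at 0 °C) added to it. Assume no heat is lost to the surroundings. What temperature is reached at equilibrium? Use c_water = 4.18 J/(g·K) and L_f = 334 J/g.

Heat gained plus heat lost sum to zero:
melt ice: 34.8×334 = 11623
  meltwater 0→T: 34.8×4.18×T = 145.46 T
  water cools: 1030×4.18×(T − 87.2) = 4305.4(T − 87.2)
4450.9 T = 375431 − 11623 = 363808
T ≈ 81.74 °C (positive, so assuming full melt was valid).

T_f ≈ 81.7 °C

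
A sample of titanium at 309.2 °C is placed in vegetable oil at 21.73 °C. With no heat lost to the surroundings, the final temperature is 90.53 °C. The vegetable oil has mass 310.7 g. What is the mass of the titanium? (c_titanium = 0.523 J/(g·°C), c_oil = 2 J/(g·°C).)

|Q_titanium| = |Q_oil|:
m×0.523×(309.2 − 90.53) = 310.7×2×(90.53 − 21.73)
114.36 m = 42752  ⇒  m ≈ 373.8 g

m ≈ 374 g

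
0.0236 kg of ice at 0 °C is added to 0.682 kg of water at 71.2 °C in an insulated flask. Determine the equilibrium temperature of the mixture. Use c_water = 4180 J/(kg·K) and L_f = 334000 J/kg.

Let T be the final temperature. ΣQ_i = 0:
latent heat to melt: 0.0236×334000 = 7882.4
  meltwater 0→T: 0.0236×4180×T = 98.65 T
  water: 2850.8(T − 71.2)
2949.4 T = 202974 − 7882.4 = 195092
T ≈ 66.15 °C (positive, so assuming full melt was valid).

T_f ≈ 66.1 °C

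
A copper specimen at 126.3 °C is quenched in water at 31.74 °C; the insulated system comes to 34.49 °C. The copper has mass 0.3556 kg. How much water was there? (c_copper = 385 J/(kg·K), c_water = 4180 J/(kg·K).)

Heat lost by the copper = heat gained by the water:
0.3556×385×(126.3 − 34.49) = m×4180×(34.49 − 31.74)
11495 m = 12569  ⇒  m ≈ 1.093 kg

m ≈ 1.09 kg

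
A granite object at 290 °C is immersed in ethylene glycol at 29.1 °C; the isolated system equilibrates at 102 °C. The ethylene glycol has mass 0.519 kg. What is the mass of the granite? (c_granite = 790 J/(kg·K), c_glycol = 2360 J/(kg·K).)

m ≈ 0.601 kg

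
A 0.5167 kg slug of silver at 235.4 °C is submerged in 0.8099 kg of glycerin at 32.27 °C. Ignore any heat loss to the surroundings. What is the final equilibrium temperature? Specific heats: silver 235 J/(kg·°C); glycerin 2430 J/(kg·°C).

T_f ≈ 44.1 °C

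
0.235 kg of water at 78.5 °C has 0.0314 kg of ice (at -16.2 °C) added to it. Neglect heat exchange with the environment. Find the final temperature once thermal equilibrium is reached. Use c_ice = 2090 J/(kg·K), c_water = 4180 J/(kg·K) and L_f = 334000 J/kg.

T_f ≈ 58.9 °C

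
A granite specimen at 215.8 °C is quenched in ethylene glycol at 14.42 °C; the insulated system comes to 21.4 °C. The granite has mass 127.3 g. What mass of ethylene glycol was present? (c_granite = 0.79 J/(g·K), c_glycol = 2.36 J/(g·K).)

m ≈ 1190 g

Taking heat into each body as positive, Σ m c ΔT = 0:
127.3×0.79×(21.4 − 215.8) + m×2.36×(21.4 − 14.42) = 0
16.47 m = 19550
m = 19550/16.47 ≈ 1187 g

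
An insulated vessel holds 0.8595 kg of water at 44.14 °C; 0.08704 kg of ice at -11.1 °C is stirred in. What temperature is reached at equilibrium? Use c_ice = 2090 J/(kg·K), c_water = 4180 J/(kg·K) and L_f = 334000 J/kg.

Energy balance with sensible and latent terms:
ice -11.1→0 °C: 0.08704×2090×11.1 = 2019.2; latent heat to melt: 0.08704×334000 = 29071; meltwater 0→T: 0.08704×4180×T = 363.83 T; water: 3592.7(T − 44.14)
3956.5 T = 158582 − 31091 = 127492
T ≈ 32.22 °C. Since T > 0 °C, the all-ice-melts assumption holds.

T_f ≈ 32.2 °C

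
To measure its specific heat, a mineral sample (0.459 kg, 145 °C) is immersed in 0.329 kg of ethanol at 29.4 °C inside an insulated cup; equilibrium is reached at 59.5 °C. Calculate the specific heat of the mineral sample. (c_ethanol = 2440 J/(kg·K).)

c ≈ 616 J/(kg·K)

Heat lost by the mineral sample = heat gained by the ethanol:
0.459·c·(145 − 59.5) = 0.329·2440·(59.5 − 29.4)
39.24 c = 24163  ⇒  c ≈ 615.7 J/(kg·K)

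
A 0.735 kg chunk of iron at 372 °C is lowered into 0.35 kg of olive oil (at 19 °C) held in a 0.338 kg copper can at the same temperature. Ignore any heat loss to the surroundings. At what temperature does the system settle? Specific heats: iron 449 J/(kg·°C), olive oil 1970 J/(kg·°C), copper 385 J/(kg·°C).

Net heat exchanged in the isolated system is zero:
0.735*449*(T − 372) + 0.35*1970*(T − 19) + 0.338*385*(T − 19) = 0
330.01(T − 372) + 689.5(T − 19) + 130.13(T − 19) = 0
1149.6 T = 138339
T = 138339/1149.6 ≈ 120.33 °C

T_f ≈ 120.3 °C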